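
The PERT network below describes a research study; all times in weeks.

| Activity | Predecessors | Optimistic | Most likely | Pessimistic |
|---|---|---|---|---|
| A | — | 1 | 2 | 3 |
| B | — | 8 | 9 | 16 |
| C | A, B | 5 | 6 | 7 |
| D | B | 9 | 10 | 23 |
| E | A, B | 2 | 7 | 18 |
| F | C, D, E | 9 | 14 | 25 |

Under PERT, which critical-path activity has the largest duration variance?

F

te_A = (1 + 4·2 + 3)/6 = 12/6 = 2; σ²_A = ((3−1)/6)² = 0.111
te_B = (8 + 4·9 + 16)/6 = 60/6 = 10; σ²_B = ((16−8)/6)² = 1.778
te_C = (5 + 4·6 + 7)/6 = 36/6 = 6; σ²_C = ((7−5)/6)² = 0.111
te_D = (9 + 4·10 + 23)/6 = 72/6 = 12; σ²_D = ((23−9)/6)² = 5.444
te_E = (2 + 4·7 + 18)/6 = 48/6 = 8; σ²_E = ((18−2)/6)² = 7.111
te_F = (9 + 4·14 + 25)/6 = 90/6 = 15; σ²_F = ((25−9)/6)² = 7.111

Forward pass:
ES_A = 0; EF_A = 2
ES_B = 0; EF_B = 10
ES_C = max(EF_A=2, EF_B=10) = 10; EF_C = 10+6 = 16
ES_D = 10; EF_D = 10+12 = 22
ES_E = max(EF_A=2, EF_B=10) = 10; EF_E = 10+8 = 18
ES_F = max(EF_C=16, EF_D=22, EF_E=18) = 22; EF_F = 22+15 = 37
Expected project duration μ = 37 weeks. Critical path: B → D → F.

Variances on critical path: σ²_B=1.778, σ²_D=5.444, σ²_F=7.111.
Largest is σ²_F = 7.111.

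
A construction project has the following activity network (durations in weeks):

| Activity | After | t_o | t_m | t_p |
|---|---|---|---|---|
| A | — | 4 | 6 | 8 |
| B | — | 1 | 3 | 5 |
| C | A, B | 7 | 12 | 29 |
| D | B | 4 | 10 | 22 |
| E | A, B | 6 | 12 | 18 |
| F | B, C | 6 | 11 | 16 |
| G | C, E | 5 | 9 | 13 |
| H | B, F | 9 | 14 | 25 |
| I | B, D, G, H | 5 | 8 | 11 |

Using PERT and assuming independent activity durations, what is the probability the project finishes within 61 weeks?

te_A = (4 + 4·6 + 8)/6 = 36/6 = 6; σ²_A = ((8−4)/6)² = 0.444
te_B = (1 + 4·3 + 5)/6 = 18/6 = 3; σ²_B = ((5−1)/6)² = 0.444
te_C = (7 + 4·12 + 29)/6 = 84/6 = 14; σ²_C = ((29−7)/6)² = 13.444
te_D = (4 + 4·10 + 22)/6 = 66/6 = 11; σ²_D = ((22−4)/6)² = 9.000
te_E = (6 + 4·12 + 18)/6 = 72/6 = 12; σ²_E = ((18−6)/6)² = 4.000
te_F = (6 + 4·11 + 16)/6 = 66/6 = 11; σ²_F = ((16−6)/6)² = 2.778
te_G = (5 + 4·9 + 13)/6 = 54/6 = 9; σ²_G = ((13−5)/6)² = 1.778
te_H = (9 + 4·14 + 25)/6 = 90/6 = 15; σ²_H = ((25−9)/6)² = 7.111
te_I = (5 + 4·8 + 11)/6 = 48/6 = 8; σ²_I = ((11−5)/6)² = 1.000

Forward pass:
ES_A = 0; EF_A = 6
ES_B = 0; EF_B = 3
ES_C = max(EF_A=6, EF_B=3) = 6; EF_C = 6+14 = 20
ES_D = 3; EF_D = 3+11 = 14
ES_E = max(EF_A=6, EF_B=3) = 6; EF_E = 6+12 = 18
ES_F = max(EF_B=3, EF_C=20) = 20; EF_F = 20+11 = 31
ES_G = max(EF_C=20, EF_E=18) = 20; EF_G = 20+9 = 29
ES_H = max(EF_B=3, EF_F=31) = 31; EF_H = 31+15 = 46
ES_I = max(EF_B=3, EF_D=14, EF_G=29, EF_H=46) = 46; EF_I = 46+8 = 54
Expected project duration μ = 54 weeks. Critical path: A → C → F → H → I.

Variance along critical path = 0.444 + 13.444 + 2.778 + 7.111 + 1.000 = 24.778; σ = √24.778 = 4.978 weeks.
Z = (61 − 54) / 4.978 = 1.406
P(T ≤ 61) = Φ(1.406) ≈ 0.920

0.920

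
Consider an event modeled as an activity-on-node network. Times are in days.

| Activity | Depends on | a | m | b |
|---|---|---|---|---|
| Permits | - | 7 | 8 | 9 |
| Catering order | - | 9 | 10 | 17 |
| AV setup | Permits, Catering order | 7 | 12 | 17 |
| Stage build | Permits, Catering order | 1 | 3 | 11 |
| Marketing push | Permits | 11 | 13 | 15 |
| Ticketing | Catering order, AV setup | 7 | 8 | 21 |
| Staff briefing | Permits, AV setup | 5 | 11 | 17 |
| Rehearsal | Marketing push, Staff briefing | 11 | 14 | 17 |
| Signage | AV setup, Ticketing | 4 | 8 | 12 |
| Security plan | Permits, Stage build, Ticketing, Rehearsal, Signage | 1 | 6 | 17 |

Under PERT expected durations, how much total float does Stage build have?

te_Permits = (7 + 4·8 + 9)/6 = 48/6 = 8
te_Catering order = (9 + 4·10 + 17)/6 = 66/6 = 11
te_AV setup = (7 + 4·12 + 17)/6 = 72/6 = 12
te_Stage build = (1 + 4·3 + 11)/6 = 24/6 = 4
te_Marketing push = (11 + 4·13 + 15)/6 = 78/6 = 13
te_Ticketing = (7 + 4·8 + 21)/6 = 60/6 = 10
te_Staff briefing = (5 + 4·11 + 17)/6 = 66/6 = 11
te_Rehearsal = (11 + 4·14 + 17)/6 = 84/6 = 14
te_Signage = (4 + 4·8 + 12)/6 = 48/6 = 8
te_Security plan = (1 + 4·6 + 17)/6 = 42/6 = 7

Forward pass:
ES_Permits = 0; EF_Permits = 8
ES_Catering order = 0; EF_Catering order = 11
ES_AV setup = max(EF_Permits=8, EF_Catering order=11) = 11; EF_AV setup = 11+12 = 23
ES_Stage build = max(EF_Permits=8, EF_Catering order=11) = 11; EF_Stage build = 11+4 = 15
ES_Marketing push = 8; EF_Marketing push = 8+13 = 21
ES_Ticketing = max(EF_Catering order=11, EF_AV setup=23) = 23; EF_Ticketing = 23+10 = 33
ES_Staff briefing = max(EF_Permits=8, EF_AV setup=23) = 23; EF_Staff briefing = 23+11 = 34
ES_Rehearsal = max(EF_Marketing push=21, EF_Staff briefing=34) = 34; EF_Rehearsal = 34+14 = 48
ES_Signage = max(EF_AV setup=23, EF_Ticketing=33) = 33; EF_Signage = 33+8 = 41
ES_Security plan = max(EF_Permits=8, EF_Stage build=15, EF_Ticketing=33, EF_Rehearsal=48, EF_Signage=41) = 48; EF_Security plan = 48+7 = 55
Expected project duration μ = 55 days. Critical path: Catering order → AV setup → Staff briefing → Rehearsal → Security plan.

Backward pass:
LF_Security plan = 55; LS_Security plan = 55−7 = 48
LF_Signage = LS_Security plan = 48; LS_Signage = 48−8 = 40
LF_Rehearsal = LS_Security plan = 48; LS_Rehearsal = 48−14 = 34
LF_Staff briefing = LS_Rehearsal = 34; LS_Staff briefing = 34−11 = 23
LF_Ticketing = min(LS_Signage=40, LS_Security plan=48) = 40; LS_Ticketing = 40−10 = 30
LF_Marketing push = LS_Rehearsal = 34; LS_Marketing push = 34−13 = 21
LF_Stage build = LS_Security plan = 48; LS_Stage build = 48−4 = 44
LF_AV setup = min(LS_Ticketing=30, LS_Staff briefing=23, LS_Signage=40) = 23; LS_AV setup = 23−12 = 11
LF_Catering order = min(LS_AV setup=11, LS_Stage build=44, LS_Ticketing=30) = 11; LS_Catering order = 11−11 = 0
LF_Permits = min(LS_AV setup=11, LS_Stage build=44, LS_Marketing push=21, LS_Staff briefing=23, LS_Security plan=48) = 11; LS_Permits = 11−8 = 3
Slack_Stage build = LS_Stage build − ES_Stage build = 44 − 11 = 33

33 days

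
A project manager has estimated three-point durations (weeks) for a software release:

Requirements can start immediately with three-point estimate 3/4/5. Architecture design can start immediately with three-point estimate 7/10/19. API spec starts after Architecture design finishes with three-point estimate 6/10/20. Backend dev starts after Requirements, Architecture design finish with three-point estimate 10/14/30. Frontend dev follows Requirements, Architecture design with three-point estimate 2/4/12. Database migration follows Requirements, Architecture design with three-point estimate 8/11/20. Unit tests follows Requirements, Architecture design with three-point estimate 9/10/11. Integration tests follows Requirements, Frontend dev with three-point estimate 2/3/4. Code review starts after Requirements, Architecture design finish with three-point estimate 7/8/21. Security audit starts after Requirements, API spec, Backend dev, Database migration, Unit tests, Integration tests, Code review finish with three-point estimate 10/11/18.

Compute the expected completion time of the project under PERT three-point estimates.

te_Requirements = (3 + 4·4 + 5)/6 = 24/6 = 4
te_Architecture design = (7 + 4·10 + 19)/6 = 66/6 = 11
te_API spec = (6 + 4·10 + 20)/6 = 66/6 = 11
te_Backend dev = (10 + 4·14 + 30)/6 = 96/6 = 16
te_Frontend dev = (2 + 4·4 + 12)/6 = 30/6 = 5
te_Database migration = (8 + 4·11 + 20)/6 = 72/6 = 12
te_Unit tests = (9 + 4·10 + 11)/6 = 60/6 = 10
te_Integration tests = (2 + 4·3 + 4)/6 = 18/6 = 3
te_Code review = (7 + 4·8 + 21)/6 = 60/6 = 10
te_Security audit = (10 + 4·11 + 18)/6 = 72/6 = 12

Forward pass:
ES_Requirements = 0; EF_Requirements = 4
ES_Architecture design = 0; EF_Architecture design = 11
ES_API spec = 11; EF_API spec = 11+11 = 22
ES_Backend dev = max(EF_Requirements=4, EF_Architecture design=11) = 11; EF_Backend dev = 11+16 = 27
ES_Frontend dev = max(EF_Requirements=4, EF_Architecture design=11) = 11; EF_Frontend dev = 11+5 = 16
ES_Database migration = max(EF_Requirements=4, EF_Architecture design=11) = 11; EF_Database migration = 11+12 = 23
ES_Unit tests = max(EF_Requirements=4, EF_Architecture design=11) = 11; EF_Unit tests = 11+10 = 21
ES_Integration tests = max(EF_Requirements=4, EF_Frontend dev=16) = 16; EF_Integration tests = 16+3 = 19
ES_Code review = max(EF_Requirements=4, EF_Architecture design=11) = 11; EF_Code review = 11+10 = 21
ES_Security audit = max(EF_Requirements=4, EF_API spec=22, EF_Backend dev=27, EF_Database migration=23, EF_Unit tests=21, EF_Integration tests=19, EF_Code review=21) = 27; EF_Security audit = 27+12 = 39
Expected project duration μ = 39 weeks. Critical path: Architecture design → Backend dev → Security audit.

39 weeks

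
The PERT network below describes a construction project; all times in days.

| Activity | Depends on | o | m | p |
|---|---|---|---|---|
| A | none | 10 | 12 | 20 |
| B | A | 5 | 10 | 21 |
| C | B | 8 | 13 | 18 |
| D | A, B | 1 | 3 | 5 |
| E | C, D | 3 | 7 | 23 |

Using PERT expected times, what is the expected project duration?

46 days

te_A = (10 + 4·12 + 20)/6 = 78/6 = 13
te_B = (5 + 4·10 + 21)/6 = 66/6 = 11
te_C = (8 + 4·13 + 18)/6 = 78/6 = 13
te_D = (1 + 4·3 + 5)/6 = 18/6 = 3
te_E = (3 + 4·7 + 23)/6 = 54/6 = 9

Forward pass:
ES_A = 0; EF_A = 13
ES_B = 13; EF_B = 13+11 = 24
ES_C = 24; EF_C = 24+13 = 37
ES_D = max(EF_A=13, EF_B=24) = 24; EF_D = 24+3 = 27
ES_E = max(EF_C=37, EF_D=27) = 37; EF_E = 37+9 = 46
Expected project duration μ = 46 days. Critical path: A → B → C → E.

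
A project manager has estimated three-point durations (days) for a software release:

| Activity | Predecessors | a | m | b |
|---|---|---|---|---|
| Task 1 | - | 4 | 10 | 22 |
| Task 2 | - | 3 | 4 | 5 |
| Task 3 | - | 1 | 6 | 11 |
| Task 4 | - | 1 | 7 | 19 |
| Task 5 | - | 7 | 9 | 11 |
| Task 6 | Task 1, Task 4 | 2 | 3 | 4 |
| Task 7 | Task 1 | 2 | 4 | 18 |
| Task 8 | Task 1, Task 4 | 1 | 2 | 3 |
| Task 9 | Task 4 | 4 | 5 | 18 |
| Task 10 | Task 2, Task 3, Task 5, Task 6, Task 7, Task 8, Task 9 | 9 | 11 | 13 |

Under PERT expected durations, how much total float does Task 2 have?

te_Task 1 = (4 + 4·10 + 22)/6 = 66/6 = 11
te_Task 2 = (3 + 4·4 + 5)/6 = 24/6 = 4
te_Task 3 = (1 + 4·6 + 11)/6 = 36/6 = 6
te_Task 4 = (1 + 4·7 + 19)/6 = 48/6 = 8
te_Task 5 = (7 + 4·9 + 11)/6 = 54/6 = 9
te_Task 6 = (2 + 4·3 + 4)/6 = 18/6 = 3
te_Task 7 = (2 + 4·4 + 18)/6 = 36/6 = 6
te_Task 8 = (1 + 4·2 + 3)/6 = 12/6 = 2
te_Task 9 = (4 + 4·5 + 18)/6 = 42/6 = 7
te_Task 10 = (9 + 4·11 + 13)/6 = 66/6 = 11

Forward pass:
ES_Task 1 = 0; EF_Task 1 = 11
ES_Task 2 = 0; EF_Task 2 = 4
ES_Task 3 = 0; EF_Task 3 = 6
ES_Task 4 = 0; EF_Task 4 = 8
ES_Task 5 = 0; EF_Task 5 = 9
ES_Task 6 = max(EF_Task 1=11, EF_Task 4=8) = 11; EF_Task 6 = 11+3 = 14
ES_Task 7 = 11; EF_Task 7 = 11+6 = 17
ES_Task 8 = max(EF_Task 1=11, EF_Task 4=8) = 11; EF_Task 8 = 11+2 = 13
ES_Task 9 = 8; EF_Task 9 = 8+7 = 15
ES_Task 10 = max(EF_Task 2=4, EF_Task 3=6, EF_Task 5=9, EF_Task 6=14, EF_Task 7=17, EF_Task 8=13, EF_Task 9=15) = 17; EF_Task 10 = 17+11 = 28
Expected project duration μ = 28 days. Critical path: Task 1 → Task 7 → Task 10.

Backward pass:
LF_Task 10 = 28; LS_Task 10 = 28−11 = 17
LF_Task 9 = LS_Task 10 = 17; LS_Task 9 = 17−7 = 10
LF_Task 8 = LS_Task 10 = 17; LS_Task 8 = 17−2 = 15
LF_Task 7 = LS_Task 10 = 17; LS_Task 7 = 17−6 = 11
LF_Task 6 = LS_Task 10 = 17; LS_Task 6 = 17−3 = 14
LF_Task 5 = LS_Task 10 = 17; LS_Task 5 = 17−9 = 8
LF_Task 4 = min(LS_Task 6=14, LS_Task 8=15, LS_Task 9=10) = 10; LS_Task 4 = 10−8 = 2
LF_Task 3 = LS_Task 10 = 17; LS_Task 3 = 17−6 = 11
LF_Task 2 = LS_Task 10 = 17; LS_Task 2 = 17−4 = 13
LF_Task 1 = min(LS_Task 6=14, LS_Task 7=11, LS_Task 8=15) = 11; LS_Task 1 = 11−11 = 0
Slack_Task 2 = LS_Task 2 − ES_Task 2 = 13 − 0 = 13

13 days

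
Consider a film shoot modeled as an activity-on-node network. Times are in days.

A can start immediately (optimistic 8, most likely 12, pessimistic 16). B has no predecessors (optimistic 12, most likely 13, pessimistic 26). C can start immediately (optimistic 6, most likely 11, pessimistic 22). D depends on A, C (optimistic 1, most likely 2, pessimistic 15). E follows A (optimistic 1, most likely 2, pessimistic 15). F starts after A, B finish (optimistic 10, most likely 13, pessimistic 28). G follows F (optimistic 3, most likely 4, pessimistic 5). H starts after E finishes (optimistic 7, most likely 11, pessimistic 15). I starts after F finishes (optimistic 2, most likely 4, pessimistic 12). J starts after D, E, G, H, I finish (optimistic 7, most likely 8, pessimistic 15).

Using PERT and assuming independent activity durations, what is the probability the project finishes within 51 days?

te_A = (8 + 4·12 + 16)/6 = 72/6 = 12; σ²_A = ((16−8)/6)² = 1.778
te_B = (12 + 4·13 + 26)/6 = 90/6 = 15; σ²_B = ((26−12)/6)² = 5.444
te_C = (6 + 4·11 + 22)/6 = 72/6 = 12; σ²_C = ((22−6)/6)² = 7.111
te_D = (1 + 4·2 + 15)/6 = 24/6 = 4; σ²_D = ((15−1)/6)² = 5.444
te_E = (1 + 4·2 + 15)/6 = 24/6 = 4; σ²_E = ((15−1)/6)² = 5.444
te_F = (10 + 4·13 + 28)/6 = 90/6 = 15; σ²_F = ((28−10)/6)² = 9.000
te_G = (3 + 4·4 + 5)/6 = 24/6 = 4; σ²_G = ((5−3)/6)² = 0.111
te_H = (7 + 4·11 + 15)/6 = 66/6 = 11; σ²_H = ((15−7)/6)² = 1.778
te_I = (2 + 4·4 + 12)/6 = 30/6 = 5; σ²_I = ((12−2)/6)² = 2.778
te_J = (7 + 4·8 + 15)/6 = 54/6 = 9; σ²_J = ((15−7)/6)² = 1.778

Forward pass:
ES_A = 0; EF_A = 12
ES_B = 0; EF_B = 15
ES_C = 0; EF_C = 12
ES_D = max(EF_A=12, EF_C=12) = 12; EF_D = 12+4 = 16
ES_E = 12; EF_E = 12+4 = 16
ES_F = max(EF_A=12, EF_B=15) = 15; EF_F = 15+15 = 30
ES_G = 30; EF_G = 30+4 = 34
ES_H = 16; EF_H = 16+11 = 27
ES_I = 30; EF_I = 30+5 = 35
ES_J = max(EF_D=16, EF_E=16, EF_G=34, EF_H=27, EF_I=35) = 35; EF_J = 35+9 = 44
Expected project duration μ = 44 days. Critical path: B → F → I → J.

Variance along critical path = 5.444 + 9.000 + 2.778 + 1.778 = 19.000; σ = √19.000 = 4.359 days.
Z = (51 − 44) / 4.359 = 1.606
P(T ≤ 51) = Φ(1.606) ≈ 0.946

0.946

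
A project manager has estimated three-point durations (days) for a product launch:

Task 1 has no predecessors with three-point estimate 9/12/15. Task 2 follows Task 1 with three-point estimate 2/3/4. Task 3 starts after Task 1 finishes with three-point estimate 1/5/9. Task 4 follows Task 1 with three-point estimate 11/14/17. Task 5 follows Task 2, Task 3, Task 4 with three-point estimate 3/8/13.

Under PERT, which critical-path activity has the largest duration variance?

te_Task 1 = (9 + 4·12 + 15)/6 = 72/6 = 12; σ²_Task 1 = ((15−9)/6)² = 1.000
te_Task 2 = (2 + 4·3 + 4)/6 = 18/6 = 3; σ²_Task 2 = ((4−2)/6)² = 0.111
te_Task 3 = (1 + 4·5 + 9)/6 = 30/6 = 5; σ²_Task 3 = ((9−1)/6)² = 1.778
te_Task 4 = (11 + 4·14 + 17)/6 = 84/6 = 14; σ²_Task 4 = ((17−11)/6)² = 1.000
te_Task 5 = (3 + 4·8 + 13)/6 = 48/6 = 8; σ²_Task 5 = ((13−3)/6)² = 2.778

Forward pass:
ES_Task 1 = 0; EF_Task 1 = 12
ES_Task 2 = 12; EF_Task 2 = 12+3 = 15
ES_Task 3 = 12; EF_Task 3 = 12+5 = 17
ES_Task 4 = 12; EF_Task 4 = 12+14 = 26
ES_Task 5 = max(EF_Task 2=15, EF_Task 3=17, EF_Task 4=26) = 26; EF_Task 5 = 26+8 = 34
Expected project duration μ = 34 days. Critical path: Task 1 → Task 4 → Task 5.

Variances on critical path: σ²_Task 1=1.000, σ²_Task 4=1.000, σ²_Task 5=2.778.
Largest is σ²_Task 5 = 2.778.

Task 5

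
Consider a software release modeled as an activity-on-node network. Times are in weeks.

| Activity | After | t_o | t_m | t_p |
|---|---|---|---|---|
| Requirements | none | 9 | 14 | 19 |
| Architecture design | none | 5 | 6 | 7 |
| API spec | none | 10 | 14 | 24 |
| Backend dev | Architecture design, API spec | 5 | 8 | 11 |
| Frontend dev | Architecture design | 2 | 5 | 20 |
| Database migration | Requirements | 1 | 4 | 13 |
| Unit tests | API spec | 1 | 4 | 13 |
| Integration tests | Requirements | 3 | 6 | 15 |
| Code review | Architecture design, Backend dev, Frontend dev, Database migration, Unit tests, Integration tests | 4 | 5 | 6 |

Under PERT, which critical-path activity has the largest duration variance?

API spec

te_Requirements = (9 + 4·14 + 19)/6 = 84/6 = 14; σ²_Requirements = ((19−9)/6)² = 2.778
te_Architecture design = (5 + 4·6 + 7)/6 = 36/6 = 6; σ²_Architecture design = ((7−5)/6)² = 0.111
te_API spec = (10 + 4·14 + 24)/6 = 90/6 = 15; σ²_API spec = ((24−10)/6)² = 5.444
te_Backend dev = (5 + 4·8 + 11)/6 = 48/6 = 8; σ²_Backend dev = ((11−5)/6)² = 1.000
te_Frontend dev = (2 + 4·5 + 20)/6 = 42/6 = 7; σ²_Frontend dev = ((20−2)/6)² = 9.000
te_Database migration = (1 + 4·4 + 13)/6 = 30/6 = 5; σ²_Database migration = ((13−1)/6)² = 4.000
te_Unit tests = (1 + 4·4 + 13)/6 = 30/6 = 5; σ²_Unit tests = ((13−1)/6)² = 4.000
te_Integration tests = (3 + 4·6 + 15)/6 = 42/6 = 7; σ²_Integration tests = ((15−3)/6)² = 4.000
te_Code review = (4 + 4·5 + 6)/6 = 30/6 = 5; σ²_Code review = ((6−4)/6)² = 0.111

Forward pass:
ES_Requirements = 0; EF_Requirements = 14
ES_Architecture design = 0; EF_Architecture design = 6
ES_API spec = 0; EF_API spec = 15
ES_Backend dev = max(EF_Architecture design=6, EF_API spec=15) = 15; EF_Backend dev = 15+8 = 23
ES_Frontend dev = 6; EF_Frontend dev = 6+7 = 13
ES_Database migration = 14; EF_Database migration = 14+5 = 19
ES_Unit tests = 15; EF_Unit tests = 15+5 = 20
ES_Integration tests = 14; EF_Integration tests = 14+7 = 21
ES_Code review = max(EF_Architecture design=6, EF_Backend dev=23, EF_Frontend dev=13, EF_Database migration=19, EF_Unit tests=20, EF_Integration tests=21) = 23; EF_Code review = 23+5 = 28
Expected project duration μ = 28 weeks. Critical path: API spec → Backend dev → Code review.

Variances on critical path: σ²_API spec=5.444, σ²_Backend dev=1.000, σ²_Code review=0.111.
Largest is σ²_API spec = 5.444.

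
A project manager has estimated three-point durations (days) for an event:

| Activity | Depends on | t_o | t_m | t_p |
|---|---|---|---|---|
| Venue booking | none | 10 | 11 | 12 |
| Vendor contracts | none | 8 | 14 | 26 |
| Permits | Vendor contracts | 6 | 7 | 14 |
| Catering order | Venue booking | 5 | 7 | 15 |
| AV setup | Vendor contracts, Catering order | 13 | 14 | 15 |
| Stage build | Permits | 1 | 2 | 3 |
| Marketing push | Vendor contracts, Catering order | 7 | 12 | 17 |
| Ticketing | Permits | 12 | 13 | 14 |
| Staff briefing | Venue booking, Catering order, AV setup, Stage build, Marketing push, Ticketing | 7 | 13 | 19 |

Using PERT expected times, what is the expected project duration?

49 days

te_Venue booking = (10 + 4·11 + 12)/6 = 66/6 = 11
te_Vendor contracts = (8 + 4·14 + 26)/6 = 90/6 = 15
te_Permits = (6 + 4·7 + 14)/6 = 48/6 = 8
te_Catering order = (5 + 4·7 + 15)/6 = 48/6 = 8
te_AV setup = (13 + 4·14 + 15)/6 = 84/6 = 14
te_Stage build = (1 + 4·2 + 3)/6 = 12/6 = 2
te_Marketing push = (7 + 4·12 + 17)/6 = 72/6 = 12
te_Ticketing = (12 + 4·13 + 14)/6 = 78/6 = 13
te_Staff briefing = (7 + 4·13 + 19)/6 = 78/6 = 13

Forward pass:
ES_Venue booking = 0; EF_Venue booking = 11
ES_Vendor contracts = 0; EF_Vendor contracts = 15
ES_Permits = 15; EF_Permits = 15+8 = 23
ES_Catering order = 11; EF_Catering order = 11+8 = 19
ES_AV setup = max(EF_Vendor contracts=15, EF_Catering order=19) = 19; EF_AV setup = 19+14 = 33
ES_Stage build = 23; EF_Stage build = 23+2 = 25
ES_Marketing push = max(EF_Vendor contracts=15, EF_Catering order=19) = 19; EF_Marketing push = 19+12 = 31
ES_Ticketing = 23; EF_Ticketing = 23+13 = 36
ES_Staff briefing = max(EF_Venue booking=11, EF_Catering order=19, EF_AV setup=33, EF_Stage build=25, EF_Marketing push=31, EF_Ticketing=36) = 36; EF_Staff briefing = 36+13 = 49
Expected project duration μ = 49 days. Critical path: Vendor contracts → Permits → Ticketing → Staff briefing.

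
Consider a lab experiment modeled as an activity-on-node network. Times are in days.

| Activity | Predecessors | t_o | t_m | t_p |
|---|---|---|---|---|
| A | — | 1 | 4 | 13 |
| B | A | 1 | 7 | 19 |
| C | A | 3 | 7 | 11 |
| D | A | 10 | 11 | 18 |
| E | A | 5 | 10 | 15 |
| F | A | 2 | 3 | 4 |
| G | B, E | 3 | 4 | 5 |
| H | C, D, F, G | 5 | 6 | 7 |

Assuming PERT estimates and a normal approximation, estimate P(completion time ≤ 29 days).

te_A = (1 + 4·4 + 13)/6 = 30/6 = 5; σ²_A = ((13−1)/6)² = 4.000
te_B = (1 + 4·7 + 19)/6 = 48/6 = 8; σ²_B = ((19−1)/6)² = 9.000
te_C = (3 + 4·7 + 11)/6 = 42/6 = 7; σ²_C = ((11−3)/6)² = 1.778
te_D = (10 + 4·11 + 18)/6 = 72/6 = 12; σ²_D = ((18−10)/6)² = 1.778
te_E = (5 + 4·10 + 15)/6 = 60/6 = 10; σ²_E = ((15−5)/6)² = 2.778
te_F = (2 + 4·3 + 4)/6 = 18/6 = 3; σ²_F = ((4−2)/6)² = 0.111
te_G = (3 + 4·4 + 5)/6 = 24/6 = 4; σ²_G = ((5−3)/6)² = 0.111
te_H = (5 + 4·6 + 7)/6 = 36/6 = 6; σ²_H = ((7−5)/6)² = 0.111

Forward pass:
ES_A = 0; EF_A = 5
ES_B = 5; EF_B = 5+8 = 13
ES_C = 5; EF_C = 5+7 = 12
ES_D = 5; EF_D = 5+12 = 17
ES_E = 5; EF_E = 5+10 = 15
ES_F = 5; EF_F = 5+3 = 8
ES_G = max(EF_B=13, EF_E=15) = 15; EF_G = 15+4 = 19
ES_H = max(EF_C=12, EF_D=17, EF_F=8, EF_G=19) = 19; EF_H = 19+6 = 25
Expected project duration μ = 25 days. Critical path: A → E → G → H.

Variance along critical path = 4.000 + 2.778 + 0.111 + 0.111 = 7.000; σ = √7.000 = 2.646 days.
Z = (29 − 25) / 2.646 = 1.512
P(T ≤ 29) = Φ(1.512) ≈ 0.935

0.935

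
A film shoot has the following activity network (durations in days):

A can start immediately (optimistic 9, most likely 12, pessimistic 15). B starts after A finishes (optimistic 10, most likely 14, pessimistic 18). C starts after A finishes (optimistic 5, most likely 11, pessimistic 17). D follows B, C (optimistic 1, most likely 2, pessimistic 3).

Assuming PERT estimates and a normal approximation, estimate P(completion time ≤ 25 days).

0.039

te_A = (9 + 4·12 + 15)/6 = 72/6 = 12; σ²_A = ((15−9)/6)² = 1.000
te_B = (10 + 4·14 + 18)/6 = 84/6 = 14; σ²_B = ((18−10)/6)² = 1.778
te_C = (5 + 4·11 + 17)/6 = 66/6 = 11; σ²_C = ((17−5)/6)² = 4.000
te_D = (1 + 4·2 + 3)/6 = 12/6 = 2; σ²_D = ((3−1)/6)² = 0.111

Forward pass:
ES_A = 0; EF_A = 12
ES_B = 12; EF_B = 12+14 = 26
ES_C = 12; EF_C = 12+11 = 23
ES_D = max(EF_B=26, EF_C=23) = 26; EF_D = 26+2 = 28
Expected project duration μ = 28 days. Critical path: A → B → D.

Variance along critical path = 1.000 + 1.778 + 0.111 = 2.889; σ = √2.889 = 1.700 days.
Z = (25 − 28) / 1.700 = -1.765
P(T ≤ 25) = Φ(-1.765) ≈ 0.039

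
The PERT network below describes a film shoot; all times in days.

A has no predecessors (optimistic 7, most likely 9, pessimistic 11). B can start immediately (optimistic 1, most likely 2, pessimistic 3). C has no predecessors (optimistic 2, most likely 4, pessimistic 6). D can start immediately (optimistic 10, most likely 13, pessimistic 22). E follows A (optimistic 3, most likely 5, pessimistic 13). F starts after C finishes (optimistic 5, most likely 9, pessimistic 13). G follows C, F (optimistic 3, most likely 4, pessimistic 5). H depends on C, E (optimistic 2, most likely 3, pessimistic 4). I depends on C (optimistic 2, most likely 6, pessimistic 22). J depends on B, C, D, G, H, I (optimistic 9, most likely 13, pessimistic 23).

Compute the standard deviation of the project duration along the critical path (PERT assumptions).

te_A = (7 + 4·9 + 11)/6 = 54/6 = 9; σ²_A = ((11−7)/6)² = 0.444
te_B = (1 + 4·2 + 3)/6 = 12/6 = 2; σ²_B = ((3−1)/6)² = 0.111
te_C = (2 + 4·4 + 6)/6 = 24/6 = 4; σ²_C = ((6−2)/6)² = 0.444
te_D = (10 + 4·13 + 22)/6 = 84/6 = 14; σ²_D = ((22−10)/6)² = 4.000
te_E = (3 + 4·5 + 13)/6 = 36/6 = 6; σ²_E = ((13−3)/6)² = 2.778
te_F = (5 + 4·9 + 13)/6 = 54/6 = 9; σ²_F = ((13−5)/6)² = 1.778
te_G = (3 + 4·4 + 5)/6 = 24/6 = 4; σ²_G = ((5−3)/6)² = 0.111
te_H = (2 + 4·3 + 4)/6 = 18/6 = 3; σ²_H = ((4−2)/6)² = 0.111
te_I = (2 + 4·6 + 22)/6 = 48/6 = 8; σ²_I = ((22−2)/6)² = 11.111
te_J = (9 + 4·13 + 23)/6 = 84/6 = 14; σ²_J = ((23−9)/6)² = 5.444

Forward pass:
ES_A = 0; EF_A = 9
ES_B = 0; EF_B = 2
ES_C = 0; EF_C = 4
ES_D = 0; EF_D = 14
ES_E = 9; EF_E = 9+6 = 15
ES_F = 4; EF_F = 4+9 = 13
ES_G = max(EF_C=4, EF_F=13) = 13; EF_G = 13+4 = 17
ES_H = max(EF_C=4, EF_E=15) = 15; EF_H = 15+3 = 18
ES_I = 4; EF_I = 4+8 = 12
ES_J = max(EF_B=2, EF_C=4, EF_D=14, EF_G=17, EF_H=18, EF_I=12) = 18; EF_J = 18+14 = 32
Expected project duration μ = 32 days. Critical path: A → E → H → J.

Variance along critical path = 0.444 + 2.778 + 0.111 + 5.444 = 8.778
σ = √8.778 = 2.963 days

2.96 days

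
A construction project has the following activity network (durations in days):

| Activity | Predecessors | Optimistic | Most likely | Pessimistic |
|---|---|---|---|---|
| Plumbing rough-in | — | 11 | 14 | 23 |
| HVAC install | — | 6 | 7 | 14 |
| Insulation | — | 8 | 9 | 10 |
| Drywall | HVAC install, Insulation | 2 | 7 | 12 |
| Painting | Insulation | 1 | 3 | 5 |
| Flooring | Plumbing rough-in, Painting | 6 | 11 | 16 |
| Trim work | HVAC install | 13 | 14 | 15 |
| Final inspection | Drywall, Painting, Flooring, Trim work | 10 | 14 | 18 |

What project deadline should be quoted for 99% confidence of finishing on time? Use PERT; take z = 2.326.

te_Plumbing rough-in = (11 + 4·14 + 23)/6 = 90/6 = 15; σ²_Plumbing rough-in = ((23−11)/6)² = 4.000
te_HVAC install = (6 + 4·7 + 14)/6 = 48/6 = 8; σ²_HVAC install = ((14−6)/6)² = 1.778
te_Insulation = (8 + 4·9 + 10)/6 = 54/6 = 9; σ²_Insulation = ((10−8)/6)² = 0.111
te_Drywall = (2 + 4·7 + 12)/6 = 42/6 = 7; σ²_Drywall = ((12−2)/6)² = 2.778
te_Painting = (1 + 4·3 + 5)/6 = 18/6 = 3; σ²_Painting = ((5−1)/6)² = 0.444
te_Flooring = (6 + 4·11 + 16)/6 = 66/6 = 11; σ²_Flooring = ((16−6)/6)² = 2.778
te_Trim work = (13 + 4·14 + 15)/6 = 84/6 = 14; σ²_Trim work = ((15−13)/6)² = 0.111
te_Final inspection = (10 + 4·14 + 18)/6 = 84/6 = 14; σ²_Final inspection = ((18−10)/6)² = 1.778

Forward pass:
ES_Plumbing rough-in = 0; EF_Plumbing rough-in = 15
ES_HVAC install = 0; EF_HVAC install = 8
ES_Insulation = 0; EF_Insulation = 9
ES_Drywall = max(EF_HVAC install=8, EF_Insulation=9) = 9; EF_Drywall = 9+7 = 16
ES_Painting = 9; EF_Painting = 9+3 = 12
ES_Flooring = max(EF_Plumbing rough-in=15, EF_Painting=12) = 15; EF_Flooring = 15+11 = 26
ES_Trim work = 8; EF_Trim work = 8+14 = 22
ES_Final inspection = max(EF_Drywall=16, EF_Painting=12, EF_Flooring=26, EF_Trim work=22) = 26; EF_Final inspection = 26+14 = 40
Expected project duration μ = 40 days. Critical path: Plumbing rough-in → Flooring → Final inspection.

Variance along critical path = 4.000 + 2.778 + 1.778 = 8.556; σ = 2.925 days.
D = μ + z·σ = 40 + 2.326·2.925 = 46.8 days

46.8 days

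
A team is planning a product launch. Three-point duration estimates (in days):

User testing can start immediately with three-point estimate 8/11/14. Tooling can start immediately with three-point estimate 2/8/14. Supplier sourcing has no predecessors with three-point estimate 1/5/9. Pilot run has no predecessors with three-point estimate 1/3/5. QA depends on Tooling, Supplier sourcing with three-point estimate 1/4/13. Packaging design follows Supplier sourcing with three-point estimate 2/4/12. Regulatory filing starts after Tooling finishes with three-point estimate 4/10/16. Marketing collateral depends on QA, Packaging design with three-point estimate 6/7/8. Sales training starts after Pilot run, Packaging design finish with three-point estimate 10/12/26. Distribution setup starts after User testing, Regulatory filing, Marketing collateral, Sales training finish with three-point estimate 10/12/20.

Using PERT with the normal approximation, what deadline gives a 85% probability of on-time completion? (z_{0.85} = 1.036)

40.9 days

te_User testing = (8 + 4·11 + 14)/6 = 66/6 = 11; σ²_User testing = ((14−8)/6)² = 1.000
te_Tooling = (2 + 4·8 + 14)/6 = 48/6 = 8; σ²_Tooling = ((14−2)/6)² = 4.000
te_Supplier sourcing = (1 + 4·5 + 9)/6 = 30/6 = 5; σ²_Supplier sourcing = ((9−1)/6)² = 1.778
te_Pilot run = (1 + 4·3 + 5)/6 = 18/6 = 3; σ²_Pilot run = ((5−1)/6)² = 0.444
te_QA = (1 + 4·4 + 13)/6 = 30/6 = 5; σ²_QA = ((13−1)/6)² = 4.000
te_Packaging design = (2 + 4·4 + 12)/6 = 30/6 = 5; σ²_Packaging design = ((12−2)/6)² = 2.778
te_Regulatory filing = (4 + 4·10 + 16)/6 = 60/6 = 10; σ²_Regulatory filing = ((16−4)/6)² = 4.000
te_Marketing collateral = (6 + 4·7 + 8)/6 = 42/6 = 7; σ²_Marketing collateral = ((8−6)/6)² = 0.111
te_Sales training = (10 + 4·12 + 26)/6 = 84/6 = 14; σ²_Sales training = ((26−10)/6)² = 7.111
te_Distribution setup = (10 + 4·12 + 20)/6 = 78/6 = 13; σ²_Distribution setup = ((20−10)/6)² = 2.778

Forward pass:
ES_User testing = 0; EF_User testing = 11
ES_Tooling = 0; EF_Tooling = 8
ES_Supplier sourcing = 0; EF_Supplier sourcing = 5
ES_Pilot run = 0; EF_Pilot run = 3
ES_QA = max(EF_Tooling=8, EF_Supplier sourcing=5) = 8; EF_QA = 8+5 = 13
ES_Packaging design = 5; EF_Packaging design = 5+5 = 10
ES_Regulatory filing = 8; EF_Regulatory filing = 8+10 = 18
ES_Marketing collateral = max(EF_QA=13, EF_Packaging design=10) = 13; EF_Marketing collateral = 13+7 = 20
ES_Sales training = max(EF_Pilot run=3, EF_Packaging design=10) = 10; EF_Sales training = 10+14 = 24
ES_Distribution setup = max(EF_User testing=11, EF_Regulatory filing=18, EF_Marketing collateral=20, EF_Sales training=24) = 24; EF_Distribution setup = 24+13 = 37
Expected project duration μ = 37 days. Critical path: Supplier sourcing → Packaging design → Sales training → Distribution setup.

Variance along critical path = 1.778 + 2.778 + 7.111 + 2.778 = 14.444; σ = 3.801 days.
D = μ + z·σ = 37 + 1.036·3.801 = 40.9 days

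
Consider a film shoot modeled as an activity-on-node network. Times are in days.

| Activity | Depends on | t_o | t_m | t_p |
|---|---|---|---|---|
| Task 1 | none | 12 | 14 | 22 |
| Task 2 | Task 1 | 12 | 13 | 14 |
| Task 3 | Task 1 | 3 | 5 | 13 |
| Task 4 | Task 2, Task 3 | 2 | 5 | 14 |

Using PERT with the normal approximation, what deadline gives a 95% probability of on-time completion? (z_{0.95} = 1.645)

te_Task 1 = (12 + 4·14 + 22)/6 = 90/6 = 15; σ²_Task 1 = ((22−12)/6)² = 2.778
te_Task 2 = (12 + 4·13 + 14)/6 = 78/6 = 13; σ²_Task 2 = ((14−12)/6)² = 0.111
te_Task 3 = (3 + 4·5 + 13)/6 = 36/6 = 6; σ²_Task 3 = ((13−3)/6)² = 2.778
te_Task 4 = (2 + 4·5 + 14)/6 = 36/6 = 6; σ²_Task 4 = ((14−2)/6)² = 4.000

Forward pass:
ES_Task 1 = 0; EF_Task 1 = 15
ES_Task 2 = 15; EF_Task 2 = 15+13 = 28
ES_Task 3 = 15; EF_Task 3 = 15+6 = 21
ES_Task 4 = max(EF_Task 2=28, EF_Task 3=21) = 28; EF_Task 4 = 28+6 = 34
Expected project duration μ = 34 days. Critical path: Task 1 → Task 2 → Task 4.

Variance along critical path = 2.778 + 0.111 + 4.000 = 6.889; σ = 2.625 days.
D = μ + z·σ = 34 + 1.645·2.625 = 38.3 days

38.3 days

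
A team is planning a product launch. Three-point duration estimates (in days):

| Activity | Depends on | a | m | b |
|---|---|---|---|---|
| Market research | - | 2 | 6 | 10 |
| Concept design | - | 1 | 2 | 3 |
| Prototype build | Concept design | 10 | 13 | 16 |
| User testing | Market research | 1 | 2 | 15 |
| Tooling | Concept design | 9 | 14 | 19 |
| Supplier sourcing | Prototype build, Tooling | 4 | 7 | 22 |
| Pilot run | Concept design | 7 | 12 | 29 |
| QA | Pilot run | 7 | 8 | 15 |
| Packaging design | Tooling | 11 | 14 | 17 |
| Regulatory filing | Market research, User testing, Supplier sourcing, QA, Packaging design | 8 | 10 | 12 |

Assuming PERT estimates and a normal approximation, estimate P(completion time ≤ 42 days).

0.832

te_Market research = (2 + 4·6 + 10)/6 = 36/6 = 6; σ²_Market research = ((10−2)/6)² = 1.778
te_Concept design = (1 + 4·2 + 3)/6 = 12/6 = 2; σ²_Concept design = ((3−1)/6)² = 0.111
te_Prototype build = (10 + 4·13 + 16)/6 = 78/6 = 13; σ²_Prototype build = ((16−10)/6)² = 1.000
te_User testing = (1 + 4·2 + 15)/6 = 24/6 = 4; σ²_User testing = ((15−1)/6)² = 5.444
te_Tooling = (9 + 4·14 + 19)/6 = 84/6 = 14; σ²_Tooling = ((19−9)/6)² = 2.778
te_Supplier sourcing = (4 + 4·7 + 22)/6 = 54/6 = 9; σ²_Supplier sourcing = ((22−4)/6)² = 9.000
te_Pilot run = (7 + 4·12 + 29)/6 = 84/6 = 14; σ²_Pilot run = ((29−7)/6)² = 13.444
te_QA = (7 + 4·8 + 15)/6 = 54/6 = 9; σ²_QA = ((15−7)/6)² = 1.778
te_Packaging design = (11 + 4·14 + 17)/6 = 84/6 = 14; σ²_Packaging design = ((17−11)/6)² = 1.000
te_Regulatory filing = (8 + 4·10 + 12)/6 = 60/6 = 10; σ²_Regulatory filing = ((12−8)/6)² = 0.444

Forward pass:
ES_Market research = 0; EF_Market research = 6
ES_Concept design = 0; EF_Concept design = 2
ES_Prototype build = 2; EF_Prototype build = 2+13 = 15
ES_User testing = 6; EF_User testing = 6+4 = 10
ES_Tooling = 2; EF_Tooling = 2+14 = 16
ES_Supplier sourcing = max(EF_Prototype build=15, EF_Tooling=16) = 16; EF_Supplier sourcing = 16+9 = 25
ES_Pilot run = 2; EF_Pilot run = 2+14 = 16
ES_QA = 16; EF_QA = 16+9 = 25
ES_Packaging design = 16; EF_Packaging design = 16+14 = 30
ES_Regulatory filing = max(EF_Market research=6, EF_User testing=10, EF_Supplier sourcing=25, EF_QA=25, EF_Packaging design=30) = 30; EF_Regulatory filing = 30+10 = 40
Expected project duration μ = 40 days. Critical path: Concept design → Tooling → Packaging design → Regulatory filing.

Variance along critical path = 0.111 + 2.778 + 1.000 + 0.444 = 4.333; σ = √4.333 = 2.082 days.
Z = (42 − 40) / 2.082 = 0.961
P(T ≤ 42) = Φ(0.961) ≈ 0.832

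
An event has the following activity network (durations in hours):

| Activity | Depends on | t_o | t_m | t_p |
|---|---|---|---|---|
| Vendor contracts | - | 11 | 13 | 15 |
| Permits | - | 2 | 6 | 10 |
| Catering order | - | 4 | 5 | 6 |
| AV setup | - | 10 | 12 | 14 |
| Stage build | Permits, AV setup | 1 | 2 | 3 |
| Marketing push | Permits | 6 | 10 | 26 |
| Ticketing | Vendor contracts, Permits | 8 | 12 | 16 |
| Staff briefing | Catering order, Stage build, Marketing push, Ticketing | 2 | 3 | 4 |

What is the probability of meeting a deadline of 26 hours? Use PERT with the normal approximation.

te_Vendor contracts = (11 + 4·13 + 15)/6 = 78/6 = 13; σ²_Vendor contracts = ((15−11)/6)² = 0.444
te_Permits = (2 + 4·6 + 10)/6 = 36/6 = 6; σ²_Permits = ((10−2)/6)² = 1.778
te_Catering order = (4 + 4·5 + 6)/6 = 30/6 = 5; σ²_Catering order = ((6−4)/6)² = 0.111
te_AV setup = (10 + 4·12 + 14)/6 = 72/6 = 12; σ²_AV setup = ((14−10)/6)² = 0.444
te_Stage build = (1 + 4·2 + 3)/6 = 12/6 = 2; σ²_Stage build = ((3−1)/6)² = 0.111
te_Marketing push = (6 + 4·10 + 26)/6 = 72/6 = 12; σ²_Marketing push = ((26−6)/6)² = 11.111
te_Ticketing = (8 + 4·12 + 16)/6 = 72/6 = 12; σ²_Ticketing = ((16−8)/6)² = 1.778
te_Staff briefing = (2 + 4·3 + 4)/6 = 18/6 = 3; σ²_Staff briefing = ((4−2)/6)² = 0.111

Forward pass:
ES_Vendor contracts = 0; EF_Vendor contracts = 13
ES_Permits = 0; EF_Permits = 6
ES_Catering order = 0; EF_Catering order = 5
ES_AV setup = 0; EF_AV setup = 12
ES_Stage build = max(EF_Permits=6, EF_AV setup=12) = 12; EF_Stage build = 12+2 = 14
ES_Marketing push = 6; EF_Marketing push = 6+12 = 18
ES_Ticketing = max(EF_Vendor contracts=13, EF_Permits=6) = 13; EF_Ticketing = 13+12 = 25
ES_Staff briefing = max(EF_Catering order=5, EF_Stage build=14, EF_Marketing push=18, EF_Ticketing=25) = 25; EF_Staff briefing = 25+3 = 28
Expected project duration μ = 28 hours. Critical path: Vendor contracts → Ticketing → Staff briefing.

Variance along critical path = 0.444 + 1.778 + 0.111 = 2.333; σ = √2.333 = 1.528 hours.
Z = (26 − 28) / 1.528 = -1.309
P(T ≤ 26) = Φ(-1.309) ≈ 0.095

0.095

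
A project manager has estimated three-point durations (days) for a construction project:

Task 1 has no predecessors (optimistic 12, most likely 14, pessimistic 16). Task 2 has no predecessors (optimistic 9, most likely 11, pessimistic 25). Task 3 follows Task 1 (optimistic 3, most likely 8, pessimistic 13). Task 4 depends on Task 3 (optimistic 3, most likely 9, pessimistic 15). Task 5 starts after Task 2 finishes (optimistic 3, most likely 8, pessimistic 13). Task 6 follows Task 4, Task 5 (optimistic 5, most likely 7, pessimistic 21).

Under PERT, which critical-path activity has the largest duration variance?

te_Task 1 = (12 + 4·14 + 16)/6 = 84/6 = 14; σ²_Task 1 = ((16−12)/6)² = 0.444
te_Task 2 = (9 + 4·11 + 25)/6 = 78/6 = 13; σ²_Task 2 = ((25−9)/6)² = 7.111
te_Task 3 = (3 + 4·8 + 13)/6 = 48/6 = 8; σ²_Task 3 = ((13−3)/6)² = 2.778
te_Task 4 = (3 + 4·9 + 15)/6 = 54/6 = 9; σ²_Task 4 = ((15−3)/6)² = 4.000
te_Task 5 = (3 + 4·8 + 13)/6 = 48/6 = 8; σ²_Task 5 = ((13−3)/6)² = 2.778
te_Task 6 = (5 + 4·7 + 21)/6 = 54/6 = 9; σ²_Task 6 = ((21−5)/6)² = 7.111

Forward pass:
ES_Task 1 = 0; EF_Task 1 = 14
ES_Task 2 = 0; EF_Task 2 = 13
ES_Task 3 = 14; EF_Task 3 = 14+8 = 22
ES_Task 4 = 22; EF_Task 4 = 22+9 = 31
ES_Task 5 = 13; EF_Task 5 = 13+8 = 21
ES_Task 6 = max(EF_Task 4=31, EF_Task 5=21) = 31; EF_Task 6 = 31+9 = 40
Expected project duration μ = 40 days. Critical path: Task 1 → Task 3 → Task 4 → Task 6.

Variances on critical path: σ²_Task 1=0.444, σ²_Task 3=2.778, σ²_Task 4=4.000, σ²_Task 6=7.111.
Largest is σ²_Task 6 = 7.111.

Task 6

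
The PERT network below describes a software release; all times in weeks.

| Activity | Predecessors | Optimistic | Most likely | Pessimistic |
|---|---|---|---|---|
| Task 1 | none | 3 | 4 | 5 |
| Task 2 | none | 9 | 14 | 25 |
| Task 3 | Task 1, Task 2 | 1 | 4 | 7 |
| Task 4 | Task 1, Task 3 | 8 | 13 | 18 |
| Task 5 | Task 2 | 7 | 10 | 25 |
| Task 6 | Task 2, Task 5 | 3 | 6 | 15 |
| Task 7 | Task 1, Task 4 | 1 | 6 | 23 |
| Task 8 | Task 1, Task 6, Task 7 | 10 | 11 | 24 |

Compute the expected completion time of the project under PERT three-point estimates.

53 weeks

te_Task 1 = (3 + 4·4 + 5)/6 = 24/6 = 4
te_Task 2 = (9 + 4·14 + 25)/6 = 90/6 = 15
te_Task 3 = (1 + 4·4 + 7)/6 = 24/6 = 4
te_Task 4 = (8 + 4·13 + 18)/6 = 78/6 = 13
te_Task 5 = (7 + 4·10 + 25)/6 = 72/6 = 12
te_Task 6 = (3 + 4·6 + 15)/6 = 42/6 = 7
te_Task 7 = (1 + 4·6 + 23)/6 = 48/6 = 8
te_Task 8 = (10 + 4·11 + 24)/6 = 78/6 = 13

Forward pass:
ES_Task 1 = 0; EF_Task 1 = 4
ES_Task 2 = 0; EF_Task 2 = 15
ES_Task 3 = max(EF_Task 1=4, EF_Task 2=15) = 15; EF_Task 3 = 15+4 = 19
ES_Task 4 = max(EF_Task 1=4, EF_Task 3=19) = 19; EF_Task 4 = 19+13 = 32
ES_Task 5 = 15; EF_Task 5 = 15+12 = 27
ES_Task 6 = max(EF_Task 2=15, EF_Task 5=27) = 27; EF_Task 6 = 27+7 = 34
ES_Task 7 = max(EF_Task 1=4, EF_Task 4=32) = 32; EF_Task 7 = 32+8 = 40
ES_Task 8 = max(EF_Task 1=4, EF_Task 6=34, EF_Task 7=40) = 40; EF_Task 8 = 40+13 = 53
Expected project duration μ = 53 weeks. Critical path: Task 2 → Task 3 → Task 4 → Task 7 → Task 8.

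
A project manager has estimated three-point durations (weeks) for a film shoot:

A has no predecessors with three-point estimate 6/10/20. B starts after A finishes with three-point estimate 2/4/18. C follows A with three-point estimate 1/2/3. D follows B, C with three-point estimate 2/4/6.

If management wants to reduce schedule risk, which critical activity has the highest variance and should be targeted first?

te_A = (6 + 4·10 + 20)/6 = 66/6 = 11; σ²_A = ((20−6)/6)² = 5.444
te_B = (2 + 4·4 + 18)/6 = 36/6 = 6; σ²_B = ((18−2)/6)² = 7.111
te_C = (1 + 4·2 + 3)/6 = 12/6 = 2; σ²_C = ((3−1)/6)² = 0.111
te_D = (2 + 4·4 + 6)/6 = 24/6 = 4; σ²_D = ((6−2)/6)² = 0.444

Forward pass:
ES_A = 0; EF_A = 11
ES_B = 11; EF_B = 11+6 = 17
ES_C = 11; EF_C = 11+2 = 13
ES_D = max(EF_B=17, EF_C=13) = 17; EF_D = 17+4 = 21
Expected project duration μ = 21 weeks. Critical path: A → B → D.

Variances on critical path: σ²_A=5.444, σ²_B=7.111, σ²_D=0.444.
Largest is σ²_B = 7.111.

B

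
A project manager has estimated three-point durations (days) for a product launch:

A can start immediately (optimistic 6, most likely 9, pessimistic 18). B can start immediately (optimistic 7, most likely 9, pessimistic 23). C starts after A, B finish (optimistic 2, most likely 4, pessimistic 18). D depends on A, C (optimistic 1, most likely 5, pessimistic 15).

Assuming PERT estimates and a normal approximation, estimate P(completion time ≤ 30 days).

0.943

te_A = (6 + 4·9 + 18)/6 = 60/6 = 10; σ²_A = ((18−6)/6)² = 4.000
te_B = (7 + 4·9 + 23)/6 = 66/6 = 11; σ²_B = ((23−7)/6)² = 7.111
te_C = (2 + 4·4 + 18)/6 = 36/6 = 6; σ²_C = ((18−2)/6)² = 7.111
te_D = (1 + 4·5 + 15)/6 = 36/6 = 6; σ²_D = ((15−1)/6)² = 5.444

Forward pass:
ES_A = 0; EF_A = 10
ES_B = 0; EF_B = 11
ES_C = max(EF_A=10, EF_B=11) = 11; EF_C = 11+6 = 17
ES_D = max(EF_A=10, EF_C=17) = 17; EF_D = 17+6 = 23
Expected project duration μ = 23 days. Critical path: B → C → D.

Variance along critical path = 7.111 + 7.111 + 5.444 = 19.667; σ = √19.667 = 4.435 days.
Z = (30 − 23) / 4.435 = 1.578
P(T ≤ 30) = Φ(1.578) ≈ 0.943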